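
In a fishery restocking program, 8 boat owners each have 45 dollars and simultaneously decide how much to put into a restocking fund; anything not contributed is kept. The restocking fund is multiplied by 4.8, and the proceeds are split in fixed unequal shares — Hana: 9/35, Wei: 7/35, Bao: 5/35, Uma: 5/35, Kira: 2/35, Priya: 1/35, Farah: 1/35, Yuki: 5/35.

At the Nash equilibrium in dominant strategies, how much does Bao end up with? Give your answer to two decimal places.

75.86 dollars

Player j's private return per contributed unit is 4.8 × (j's share). Contributing is weakly dominant for j when that share is at least 1/4.8 = 0.2083, and contributing 0 is dominant otherwise.
Hana alone (share 9/35) is above the threshold, contributing 45; the remaining 7 contribute 0. Total contributed: 45.
Bao keeps 45 and receives 4.8 × 45 × 5/35 = 30.86 from the restocking fund, for a payoff of 75.86.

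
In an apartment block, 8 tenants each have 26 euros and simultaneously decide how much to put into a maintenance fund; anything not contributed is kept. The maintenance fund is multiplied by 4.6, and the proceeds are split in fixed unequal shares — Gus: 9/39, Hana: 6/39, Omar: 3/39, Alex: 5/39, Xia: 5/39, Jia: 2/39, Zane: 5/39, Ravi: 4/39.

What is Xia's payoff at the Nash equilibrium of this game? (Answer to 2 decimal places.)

Each unit j contributes comes back to j as 4.6 × (j's share), so j prefers to contribute only if that share exceeds 1/4.6 = 0.2174; otherwise keeping the unit dominates.
Gus alone (share 9/39) is above the threshold, contributing 26; the remaining 7 contribute 0. Total contributed: 26.
Xia keeps 26 and receives 4.6 × 26 × 5/39 = 15.33 from the maintenance fund, for a payoff of 41.33.

41.33 euros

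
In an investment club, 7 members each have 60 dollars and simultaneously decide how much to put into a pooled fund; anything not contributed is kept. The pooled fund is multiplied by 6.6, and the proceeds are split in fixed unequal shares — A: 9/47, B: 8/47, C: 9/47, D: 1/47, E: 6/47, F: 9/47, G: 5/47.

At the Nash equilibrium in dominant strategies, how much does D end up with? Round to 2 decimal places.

93.70 dollars

For player j, contributing a unit is worthwhile iff 6.6 × (j's share) ≥ 1, i.e. iff j's share is at least 0.1515.
A, B, C and F clear that bar, contributing 60 each; the remaining 3 contribute 0. Total contributed: 240.
D keeps 60 and receives 6.6 × 240 × 1/47 = 33.70 from the pooled fund, for a payoff of 93.70.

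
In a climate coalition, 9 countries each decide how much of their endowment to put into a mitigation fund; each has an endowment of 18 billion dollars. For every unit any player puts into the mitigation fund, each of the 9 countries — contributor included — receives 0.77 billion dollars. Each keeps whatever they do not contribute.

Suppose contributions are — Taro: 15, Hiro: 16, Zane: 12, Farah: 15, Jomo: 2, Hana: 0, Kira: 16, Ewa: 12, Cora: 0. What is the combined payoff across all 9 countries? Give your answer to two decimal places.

683.84 billion dollars

Total contributed: 15 + 16 + 12 + 15 + 2 + 0 + 16 + 12 + 0 = 88; total kept: 9 × 18 − 88 = 74.
The mitigation fund pays out 0.77 × 9 × 88 = 609.84 in aggregate.
Group total = 74 + 609.84 = 683.84.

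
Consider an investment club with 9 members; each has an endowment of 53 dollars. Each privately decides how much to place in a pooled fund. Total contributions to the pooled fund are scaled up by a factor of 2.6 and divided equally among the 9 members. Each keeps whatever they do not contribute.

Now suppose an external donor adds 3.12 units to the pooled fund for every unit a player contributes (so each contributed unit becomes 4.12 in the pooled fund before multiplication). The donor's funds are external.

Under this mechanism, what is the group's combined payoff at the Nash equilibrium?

The effective private return per unit is now 2.6 × 4.12 / 9 = 1.1902 > 1, so every player's dominant strategy flips to full contribution.
So the Nash equilibrium is full contribution by all 9; the group earns 2.6 × 4.12 × 477 = 5109.62.

5109.62 dollars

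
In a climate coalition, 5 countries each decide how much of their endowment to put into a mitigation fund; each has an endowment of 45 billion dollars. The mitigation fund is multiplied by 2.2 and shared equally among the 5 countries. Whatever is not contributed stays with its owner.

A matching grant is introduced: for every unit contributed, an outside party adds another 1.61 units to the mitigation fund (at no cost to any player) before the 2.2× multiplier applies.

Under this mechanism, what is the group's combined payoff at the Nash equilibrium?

1291.95 billion dollars

With the mechanism, a contributed unit returns 2.2 × 2.61 / 5 = 1.1484 per unit of net cost to the contributor — now above 1 — so contributing fully is weakly dominant for every player.
At the Nash equilibrium everyone contributes 45. Group total payoff = 2.2 × 2.61 × 225 = 1291.95.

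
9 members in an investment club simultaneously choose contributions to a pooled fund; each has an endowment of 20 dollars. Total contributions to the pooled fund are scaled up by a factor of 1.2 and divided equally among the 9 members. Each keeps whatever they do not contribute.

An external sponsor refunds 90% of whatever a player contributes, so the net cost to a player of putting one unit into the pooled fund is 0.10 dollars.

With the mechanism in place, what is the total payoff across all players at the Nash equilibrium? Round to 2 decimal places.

378.00 dollars

Under the mechanism each unit contributed yields (1.2/9) / 0.10 = 1.3333 back to its contributor per unit of net cost, which exceeds 1, making full contribution the dominant choice for everyone.
So the Nash equilibrium is full contribution by all 9; the group earns 9 × (20 × 0.90 + 1.2 × 20) = 378.00.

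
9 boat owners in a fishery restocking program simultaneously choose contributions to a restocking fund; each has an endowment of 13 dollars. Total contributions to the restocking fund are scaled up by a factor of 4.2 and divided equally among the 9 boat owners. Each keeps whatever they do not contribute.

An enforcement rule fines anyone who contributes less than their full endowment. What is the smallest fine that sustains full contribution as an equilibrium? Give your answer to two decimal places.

6.93 dollars

Given the others contribute fully, the best deviation is to contribute 0 (any partial contribution still incurs the fine and gives up units whose private return 0.4667 is below 1).
Deviating from 13 to 0 saves 13 dollars but forfeits the deviator's share of the drop in the restocking fund: 4.2/9 × 13 = 6.07.
So the deviation gain is 13 − 6.07 = 6.93, and the fine must be at least 6.93 dollars to wipe it out.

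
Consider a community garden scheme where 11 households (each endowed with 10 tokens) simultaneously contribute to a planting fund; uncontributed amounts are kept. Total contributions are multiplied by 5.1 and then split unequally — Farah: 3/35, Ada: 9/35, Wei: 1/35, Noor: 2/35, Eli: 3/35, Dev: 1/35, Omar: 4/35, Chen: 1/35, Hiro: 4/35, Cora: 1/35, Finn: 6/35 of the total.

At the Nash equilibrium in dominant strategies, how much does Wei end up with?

11.46 tokens

A player with share s gets back 5.1·s per unit contributed, so full contribution is dominant for anyone with s > 1/5.1 = 0.1961 and zero contribution is dominant for anyone below.
Ada alone (share 9/35) is above the threshold, contributing 10; the remaining 10 contribute 0. Total contributed: 10.
Wei keeps 10 and receives 5.1 × 10 × 1/35 = 1.46 from the planting fund, for a payoff of 11.46.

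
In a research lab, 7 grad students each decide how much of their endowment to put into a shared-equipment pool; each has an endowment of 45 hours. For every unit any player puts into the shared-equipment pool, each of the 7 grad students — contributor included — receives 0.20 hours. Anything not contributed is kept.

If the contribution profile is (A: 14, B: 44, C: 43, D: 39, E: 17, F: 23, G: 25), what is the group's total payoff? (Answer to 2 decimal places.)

397.00 hours

Total contributed: 14 + 44 + 43 + 39 + 17 + 23 + 25 = 205; total kept: 7 × 45 − 205 = 110.
The shared-equipment pool pays out 0.20 × 7 × 205 = 287.00 in aggregate.
Group total = 110 + 287.00 = 397.00.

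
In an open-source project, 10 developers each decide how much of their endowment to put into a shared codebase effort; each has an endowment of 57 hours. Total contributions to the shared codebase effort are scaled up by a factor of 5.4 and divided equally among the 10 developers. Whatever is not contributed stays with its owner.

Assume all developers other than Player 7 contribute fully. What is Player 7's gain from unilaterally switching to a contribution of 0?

Switching from a contribution of 57 to 0 lets Player 7 keep an extra 57 hours, but lowers the shared codebase effort by 57, which costs Player 7 their own share of that drop: 5.4/10 × 57 = 30.78.
Net gain = 57 − 30.78 = 26.22. The private return per contributed unit (0.5400) is below 1, so free-riding is indeed the best response regardless of what the others do.

26.22 hours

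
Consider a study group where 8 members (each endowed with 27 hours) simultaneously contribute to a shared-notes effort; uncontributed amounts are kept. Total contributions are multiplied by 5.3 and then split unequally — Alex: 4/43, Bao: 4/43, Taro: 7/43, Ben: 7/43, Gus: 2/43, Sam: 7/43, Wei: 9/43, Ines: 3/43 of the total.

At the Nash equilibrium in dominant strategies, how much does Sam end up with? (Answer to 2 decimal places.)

Player j's private return per contributed unit is 5.3 × (j's share). Contributing is weakly dominant for j when that share is at least 1/5.3 = 0.1887, and contributing 0 is dominant otherwise.
Wei alone (share 9/43) is above the threshold, contributing 27; the remaining 7 contribute 0. Total contributed: 27.
Sam keeps 27 and receives 5.3 × 27 × 7/43 = 23.30 from the shared-notes effort, for a payoff of 50.30.

50.30 hours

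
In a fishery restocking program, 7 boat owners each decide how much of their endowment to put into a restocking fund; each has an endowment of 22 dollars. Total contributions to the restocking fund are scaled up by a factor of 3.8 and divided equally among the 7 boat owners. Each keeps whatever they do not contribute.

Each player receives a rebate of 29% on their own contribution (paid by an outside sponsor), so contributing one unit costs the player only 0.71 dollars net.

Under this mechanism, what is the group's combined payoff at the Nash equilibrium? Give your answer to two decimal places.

With the mechanism, a contributed unit returns (3.8/7) / 0.71 = 0.7646 per unit of net cost — still below 1 — so contributing 0 remains dominant for every player.
At the Nash equilibrium no one contributes; group total payoff = 7 × 22 = 154.

154.00 dollars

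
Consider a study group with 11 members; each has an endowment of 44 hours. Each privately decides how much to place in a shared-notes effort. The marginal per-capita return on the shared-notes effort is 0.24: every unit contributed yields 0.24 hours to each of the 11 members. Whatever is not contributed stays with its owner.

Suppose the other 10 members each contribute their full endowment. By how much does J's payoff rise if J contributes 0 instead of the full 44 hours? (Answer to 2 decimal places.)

Switching from a contribution of 44 to 0 lets J keep an extra 44 hours, but lowers the shared-notes effort by 44, which costs J their own share of that drop: 0.24 × 44 = 10.56.
Net gain = 44 − 10.56 = 33.44. The private return per contributed unit (0.24) is below 1, so free-riding is indeed the best response regardless of what the others do.

33.44 hours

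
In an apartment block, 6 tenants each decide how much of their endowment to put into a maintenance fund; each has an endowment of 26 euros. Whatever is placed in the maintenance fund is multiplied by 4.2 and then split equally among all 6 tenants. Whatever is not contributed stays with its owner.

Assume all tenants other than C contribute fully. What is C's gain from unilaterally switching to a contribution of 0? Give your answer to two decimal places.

7.80 euros

Switching from a contribution of 26 to 0 lets C keep an extra 26 euros, but lowers the maintenance fund by 26, which costs C their own share of that drop: 4.2/6 × 26 = 18.20.
Net gain = 26 − 18.20 = 7.80. The private return per contributed unit (0.7000) is below 1, so free-riding is indeed the best response regardless of what the others do.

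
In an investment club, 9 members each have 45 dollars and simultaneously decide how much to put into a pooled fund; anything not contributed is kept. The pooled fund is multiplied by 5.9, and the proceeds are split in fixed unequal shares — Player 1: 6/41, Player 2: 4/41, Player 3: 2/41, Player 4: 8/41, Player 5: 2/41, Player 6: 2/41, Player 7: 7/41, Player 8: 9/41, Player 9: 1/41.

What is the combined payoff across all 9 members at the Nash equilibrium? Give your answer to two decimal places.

1066.50 dollars

A player with share s gets back 5.9·s per unit contributed, so full contribution is dominant for anyone with s > 1/5.9 = 0.1695 and zero contribution is dominant for anyone below.
Player 4, Player 7 and Player 8 are above the threshold, contributing 45 each; the remaining 6 contribute 0. Total contributed: 135.
The pooled fund pays out 5.9 × 135 = 796.50 in total (split across the unequal shares, but the aggregate is all that matters for the group sum).
The 6 free-riders keep 45 each, adding 270. Group total = 270 + 796.50 = 1066.50.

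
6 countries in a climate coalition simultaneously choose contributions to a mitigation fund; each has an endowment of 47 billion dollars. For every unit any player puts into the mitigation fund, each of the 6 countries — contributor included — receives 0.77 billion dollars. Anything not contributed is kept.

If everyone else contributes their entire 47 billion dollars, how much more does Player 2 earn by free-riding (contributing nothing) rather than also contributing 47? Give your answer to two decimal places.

Switching from a contribution of 47 to 0 lets Player 2 keep an extra 47 billion dollars, but lowers the mitigation fund by 47, which costs Player 2 their own share of that drop: 0.77 × 47 = 36.19.
Net gain = 47 − 36.19 = 10.81. The private return per contributed unit (0.77) is below 1, so free-riding is indeed the best response regardless of what the others do.

10.81 billion dollars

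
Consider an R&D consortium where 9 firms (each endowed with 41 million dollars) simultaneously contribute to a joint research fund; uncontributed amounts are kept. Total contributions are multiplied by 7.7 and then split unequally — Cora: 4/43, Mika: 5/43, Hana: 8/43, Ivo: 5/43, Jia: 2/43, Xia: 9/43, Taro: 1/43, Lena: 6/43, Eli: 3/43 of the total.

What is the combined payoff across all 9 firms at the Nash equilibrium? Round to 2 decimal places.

1193.10 million dollars

A player with share s gets back 7.7·s per unit contributed, so full contribution is dominant for anyone with s > 1/7.7 = 0.1299 and zero contribution is dominant for anyone below.
Hana, Xia and Lena are above the threshold, contributing 41 each; the remaining 6 contribute 0. Total contributed: 123.
The joint research fund pays out 7.7 × 123 = 947.10 in total (split across the unequal shares, but the aggregate is all that matters for the group sum).
The 6 free-riders keep 41 each, adding 246. Group total = 246 + 947.10 = 1193.10.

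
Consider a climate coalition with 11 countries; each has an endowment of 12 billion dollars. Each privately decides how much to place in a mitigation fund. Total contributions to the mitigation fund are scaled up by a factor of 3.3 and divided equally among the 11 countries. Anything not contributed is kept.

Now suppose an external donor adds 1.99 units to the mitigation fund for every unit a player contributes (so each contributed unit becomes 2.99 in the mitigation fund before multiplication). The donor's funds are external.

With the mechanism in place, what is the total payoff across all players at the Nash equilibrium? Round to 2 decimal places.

Even with the mechanism, each unit contributed returns only 3.3 × 2.99 / 11 = 0.8970 per unit of net cost, so contributing nothing is still dominant.
At the Nash equilibrium no one contributes; group total payoff = 11 × 12 = 132.

132.00 billion dollars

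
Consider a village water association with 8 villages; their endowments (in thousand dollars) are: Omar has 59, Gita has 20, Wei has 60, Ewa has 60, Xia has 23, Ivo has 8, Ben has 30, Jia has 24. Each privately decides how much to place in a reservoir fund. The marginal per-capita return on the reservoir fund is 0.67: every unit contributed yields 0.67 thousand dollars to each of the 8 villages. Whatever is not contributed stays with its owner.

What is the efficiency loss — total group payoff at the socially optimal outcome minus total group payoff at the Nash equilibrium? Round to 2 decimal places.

The private return per contributed unit is 0.67 < 1 for everyone, so the Nash equilibrium is zero contribution and the group total is Σ E_j = 59 + 20 + 60 + 60 + 23 + 8 + 30 + 24 = 284.
Each contributed unit returns 5.360 to the group, so the social optimum is full contribution by everyone: group total = 5.360 × 284 = 1522.24.
Efficiency loss = (5.360 − 1) × 284 = 1238.24.

1238.24 thousand dollars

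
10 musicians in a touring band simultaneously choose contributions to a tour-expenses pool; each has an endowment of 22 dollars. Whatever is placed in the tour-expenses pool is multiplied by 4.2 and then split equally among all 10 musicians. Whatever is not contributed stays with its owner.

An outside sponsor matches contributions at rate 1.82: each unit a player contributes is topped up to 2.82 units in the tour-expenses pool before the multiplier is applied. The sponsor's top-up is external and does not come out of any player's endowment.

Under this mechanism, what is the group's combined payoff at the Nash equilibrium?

2605.68 dollars

Under the mechanism each unit contributed yields 4.2 × 2.82 / 10 = 1.1844 back to its contributor per unit of net cost, which exceeds 1, making full contribution the dominant choice for everyone.
So the Nash equilibrium is full contribution by all 10; the group earns 4.2 × 2.82 × 220 = 2605.68.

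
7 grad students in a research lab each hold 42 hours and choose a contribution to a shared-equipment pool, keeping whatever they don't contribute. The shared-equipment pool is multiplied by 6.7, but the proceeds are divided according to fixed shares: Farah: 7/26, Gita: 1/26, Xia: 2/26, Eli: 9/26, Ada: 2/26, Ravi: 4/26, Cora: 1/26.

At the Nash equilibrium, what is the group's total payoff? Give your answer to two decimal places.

1012.20 hours

Each unit j contributes comes back to j as 6.7 × (j's share), so j prefers to contribute only if that share exceeds 1/6.7 = 0.1493; otherwise keeping the unit dominates.
Farah, Eli and Ravi clear that bar, contributing 42 each; the remaining 4 contribute 0. Total contributed: 126.
The shared-equipment pool pays out 6.7 × 126 = 844.20 in total (split across the unequal shares, but the aggregate is all that matters for the group sum).
The 4 free-riders keep 42 each, adding 168. Group total = 168 + 844.20 = 1012.20.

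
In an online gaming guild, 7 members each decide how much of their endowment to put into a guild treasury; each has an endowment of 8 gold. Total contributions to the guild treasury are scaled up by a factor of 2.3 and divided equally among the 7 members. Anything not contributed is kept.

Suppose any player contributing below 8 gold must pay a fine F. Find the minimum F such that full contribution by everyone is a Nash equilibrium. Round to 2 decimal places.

5.37 gold

Given the others contribute fully, the best deviation is to contribute 0 (any partial contribution still incurs the fine and gives up units whose private return 0.3286 is below 1).
Deviating from 8 to 0 saves 8 gold but forfeits the deviator's share of the drop in the guild treasury: 2.3/7 × 8 = 2.63.
So the deviation gain is 8 − 2.63 = 5.37, and the fine must be at least 5.37 gold to wipe it out.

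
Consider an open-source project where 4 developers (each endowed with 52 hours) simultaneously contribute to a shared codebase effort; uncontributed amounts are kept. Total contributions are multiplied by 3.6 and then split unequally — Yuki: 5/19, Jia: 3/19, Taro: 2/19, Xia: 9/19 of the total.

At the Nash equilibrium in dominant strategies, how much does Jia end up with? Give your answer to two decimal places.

81.56 hours

Each unit j contributes comes back to j as 3.6 × (j's share), so j prefers to contribute only if that share exceeds 1/3.6 = 0.2778; otherwise keeping the unit dominates.
The only share above 0.2778 is Xia's 9/19, contributing 52; the remaining 3 contribute 0. Total contributed: 52.
Jia keeps 52 and receives 3.6 × 52 × 3/19 = 29.56 from the shared codebase effort, for a payoff of 81.56.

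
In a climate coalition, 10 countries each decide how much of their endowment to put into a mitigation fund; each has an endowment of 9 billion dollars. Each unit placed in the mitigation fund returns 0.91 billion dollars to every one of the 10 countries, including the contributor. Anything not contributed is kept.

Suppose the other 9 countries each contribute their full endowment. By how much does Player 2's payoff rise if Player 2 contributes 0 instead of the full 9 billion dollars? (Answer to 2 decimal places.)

Switching from a contribution of 9 to 0 lets Player 2 keep an extra 9 billion dollars, but lowers the mitigation fund by 9, which costs Player 2 their own share of that drop: 0.91 × 9 = 8.19.
Net gain = 9 − 8.19 = 0.81. The private return per contributed unit (0.91) is below 1, so free-riding is indeed the best response regardless of what the others do.

0.81 billion dollars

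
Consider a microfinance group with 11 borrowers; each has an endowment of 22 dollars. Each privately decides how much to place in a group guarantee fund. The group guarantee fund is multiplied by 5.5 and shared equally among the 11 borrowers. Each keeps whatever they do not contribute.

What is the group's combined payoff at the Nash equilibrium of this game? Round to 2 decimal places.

Each contributed unit returns 5.5/11 = 0.5000 to its contributor — below 1 — so contributing 0 is dominant for every player. At the Nash equilibrium everyone keeps their 22, and the group total is 11 × 22 = 242.

242.00 dollars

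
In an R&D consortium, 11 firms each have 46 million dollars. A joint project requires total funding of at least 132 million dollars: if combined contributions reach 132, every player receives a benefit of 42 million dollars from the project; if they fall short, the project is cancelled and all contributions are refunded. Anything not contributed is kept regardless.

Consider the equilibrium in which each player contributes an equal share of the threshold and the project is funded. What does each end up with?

76 million dollars

Equal share of the threshold: 132/11 = 12.
At this profile no one gains by cutting their contribution: any cut drops the total below 132, the project is cancelled, contributions are refunded, and the deviator ends with 46, which is less than 46 − 12 + 42 = 76. Contributing more than 12 just wastes the excess. So contributing exactly 12 is a best response.
Each player's payoff: 46 − 12 + 42 = 76.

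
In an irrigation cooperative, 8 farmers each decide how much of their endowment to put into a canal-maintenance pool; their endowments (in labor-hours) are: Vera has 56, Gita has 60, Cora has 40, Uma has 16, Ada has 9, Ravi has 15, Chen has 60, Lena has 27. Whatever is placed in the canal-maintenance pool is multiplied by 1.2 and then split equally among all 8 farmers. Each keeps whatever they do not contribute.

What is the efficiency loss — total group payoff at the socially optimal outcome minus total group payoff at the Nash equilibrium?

56.60 labor-hours

The private return per contributed unit is 1.2/8 = 0.1500 < 1 for every player regardless of endowment, so the Nash equilibrium is zero contribution and the group total is Σ E_j = 56 + 60 + 40 + 16 + 9 + 15 + 60 + 27 = 283.
Each contributed unit returns 1.200 to the group, so the social optimum is full contribution by everyone: group total = 1.200 × 283 = 339.60.
Efficiency loss = (1.200 − 1) × 283 = 56.60.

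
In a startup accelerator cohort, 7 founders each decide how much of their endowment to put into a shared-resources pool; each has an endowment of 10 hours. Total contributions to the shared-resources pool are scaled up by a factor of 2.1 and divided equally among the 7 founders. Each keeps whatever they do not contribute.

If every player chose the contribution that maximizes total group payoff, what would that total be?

Each contributed unit returns 2.100 to the group as a whole (0.3000 to each of 7 players), which exceeds 1, so the social optimum is full contribution: group total = 2.100 × 70 = 147.00.

147.00 hours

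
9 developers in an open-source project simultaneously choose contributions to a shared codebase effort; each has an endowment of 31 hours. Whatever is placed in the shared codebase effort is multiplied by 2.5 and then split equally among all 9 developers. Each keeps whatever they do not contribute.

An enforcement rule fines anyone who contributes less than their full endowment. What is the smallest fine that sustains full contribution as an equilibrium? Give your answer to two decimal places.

Given the others contribute fully, the best deviation is to contribute 0 (any partial contribution still incurs the fine and gives up units whose private return 0.2778 is below 1).
Deviating from 31 to 0 saves 31 hours but forfeits the deviator's share of the drop in the shared codebase effort: 2.5/9 × 31 = 8.61.
So the deviation gain is 31 − 8.61 = 22.39, and the fine must be at least 22.39 hours to wipe it out.

22.39 hours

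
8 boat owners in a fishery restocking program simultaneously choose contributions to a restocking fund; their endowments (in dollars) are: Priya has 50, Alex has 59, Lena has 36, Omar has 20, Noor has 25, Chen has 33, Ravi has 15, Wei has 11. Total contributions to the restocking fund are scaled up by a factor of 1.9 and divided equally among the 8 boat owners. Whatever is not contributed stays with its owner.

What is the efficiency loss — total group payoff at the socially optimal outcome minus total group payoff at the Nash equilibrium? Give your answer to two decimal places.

224.10 dollars

The private return per contributed unit is 1.9/8 = 0.2375 < 1 for every player regardless of endowment, so the Nash equilibrium is zero contribution and the group total is Σ E_j = 50 + 59 + 36 + 20 + 25 + 33 + 15 + 11 = 249.
Each contributed unit returns 1.900 to the group, so the social optimum is full contribution by everyone: group total = 1.900 × 249 = 473.10.
Efficiency loss = (1.900 − 1) × 249 = 224.10.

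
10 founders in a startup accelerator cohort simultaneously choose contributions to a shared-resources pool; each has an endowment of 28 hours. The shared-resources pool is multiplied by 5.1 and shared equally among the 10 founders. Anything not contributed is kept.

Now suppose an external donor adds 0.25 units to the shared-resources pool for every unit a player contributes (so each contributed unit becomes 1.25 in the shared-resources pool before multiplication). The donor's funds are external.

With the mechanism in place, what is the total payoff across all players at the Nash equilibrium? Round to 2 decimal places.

280.00 hours

The effective private return is 5.1 × 1.25 / 10 = 0.6375, which is still under 1, so the mechanism doesn't change anyone's dominant strategy: zero contribution.
Everyone keeps their endowment and the group total is 10 × 28 = 280.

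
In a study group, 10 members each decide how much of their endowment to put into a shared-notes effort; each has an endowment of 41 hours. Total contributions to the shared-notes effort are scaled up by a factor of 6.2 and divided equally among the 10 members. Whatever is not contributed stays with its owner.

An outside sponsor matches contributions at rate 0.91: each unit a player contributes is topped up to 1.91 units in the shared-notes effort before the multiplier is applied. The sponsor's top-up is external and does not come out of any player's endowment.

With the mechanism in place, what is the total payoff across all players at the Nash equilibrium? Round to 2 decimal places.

With the mechanism, a contributed unit returns 6.2 × 1.91 / 10 = 1.1842 per unit of net cost to the contributor — now above 1 — so contributing fully is weakly dominant for every player.
So the Nash equilibrium is full contribution by all 10; the group earns 6.2 × 1.91 × 410 = 4855.22.

4855.22 hours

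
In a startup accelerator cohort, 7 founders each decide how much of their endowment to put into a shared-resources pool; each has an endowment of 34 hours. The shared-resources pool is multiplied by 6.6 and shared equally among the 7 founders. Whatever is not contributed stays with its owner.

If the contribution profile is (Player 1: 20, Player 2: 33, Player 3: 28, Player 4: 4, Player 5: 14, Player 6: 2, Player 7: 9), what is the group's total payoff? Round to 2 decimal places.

Total contributed: 20 + 33 + 28 + 4 + 14 + 2 + 9 = 110; total kept: 7 × 34 − 110 = 128.
The shared-resources pool pays out 6.6 × 110 = 726.00 in aggregate.
Group total = 128 + 726.00 = 854.00.

854.00 hours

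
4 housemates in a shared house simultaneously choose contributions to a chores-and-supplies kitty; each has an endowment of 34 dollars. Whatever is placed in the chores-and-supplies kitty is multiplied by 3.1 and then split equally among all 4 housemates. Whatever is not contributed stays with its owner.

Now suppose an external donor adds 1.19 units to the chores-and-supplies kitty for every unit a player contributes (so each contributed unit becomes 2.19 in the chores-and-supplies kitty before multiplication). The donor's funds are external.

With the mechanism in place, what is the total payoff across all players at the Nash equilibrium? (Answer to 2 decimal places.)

The effective private return per unit is now 3.1 × 2.19 / 4 = 1.6973 > 1, so every player's dominant strategy flips to full contribution.
At the Nash equilibrium everyone contributes 34. Group total payoff = 3.1 × 2.19 × 136 = 923.30.

923.30 dollars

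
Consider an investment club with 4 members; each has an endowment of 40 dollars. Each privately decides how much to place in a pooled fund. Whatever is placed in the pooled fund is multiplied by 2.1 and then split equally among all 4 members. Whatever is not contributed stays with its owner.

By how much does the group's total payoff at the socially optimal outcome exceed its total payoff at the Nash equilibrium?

Each contributed unit returns 2.1/4 = 0.5250 to its contributor — below 1 — so contributing 0 is dominant for every player. At the Nash equilibrium everyone keeps their 40, and the group total is 4 × 40 = 160.
Each contributed unit returns 2.100 to the group as a whole (0.5250 to each of 4 players), which exceeds 1, so the social optimum is full contribution: group total = 2.100 × 160 = 336.00.
Efficiency loss = 336.00 − 160 = 176.00.

176.00 dollars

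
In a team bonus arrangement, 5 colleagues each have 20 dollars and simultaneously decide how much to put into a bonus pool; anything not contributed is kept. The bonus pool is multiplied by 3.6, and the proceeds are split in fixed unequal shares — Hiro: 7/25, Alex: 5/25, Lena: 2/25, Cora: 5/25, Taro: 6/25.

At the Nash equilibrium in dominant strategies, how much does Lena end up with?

For player j, contributing a unit is worthwhile iff 3.6 × (j's share) ≥ 1, i.e. iff j's share is at least 0.2778.
Hiro alone (share 7/25) is above the threshold, contributing 20; the remaining 4 contribute 0. Total contributed: 20.
Lena keeps 20 and receives 3.6 × 20 × 2/25 = 5.76 from the bonus pool, for a payoff of 25.76.

25.76 dollars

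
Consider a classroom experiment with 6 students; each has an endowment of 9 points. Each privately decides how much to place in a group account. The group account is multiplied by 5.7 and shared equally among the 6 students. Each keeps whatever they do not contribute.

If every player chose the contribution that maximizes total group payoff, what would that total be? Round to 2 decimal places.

307.80 points

Each contributed unit returns 5.700 to the group as a whole (0.9500 to each of 6 players), which exceeds 1, so the social optimum is full contribution: group total = 5.700 × 54 = 307.80.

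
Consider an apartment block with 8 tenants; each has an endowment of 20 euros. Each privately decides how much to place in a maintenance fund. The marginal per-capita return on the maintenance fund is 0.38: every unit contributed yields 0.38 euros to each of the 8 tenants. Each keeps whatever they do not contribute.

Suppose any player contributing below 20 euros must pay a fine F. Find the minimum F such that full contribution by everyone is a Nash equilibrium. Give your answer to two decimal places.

12.40 euros

Given the others contribute fully, the best deviation is to contribute 0 (any partial contribution still incurs the fine and gives up units whose private return 0.38 is below 1).
Deviating from 20 to 0 saves 20 euros but forfeits the deviator's share of the drop in the maintenance fund: 0.38 × 20 = 7.60.
So the deviation gain is 20 − 7.60 = 12.40, and the fine must be at least 12.40 euros to wipe it out.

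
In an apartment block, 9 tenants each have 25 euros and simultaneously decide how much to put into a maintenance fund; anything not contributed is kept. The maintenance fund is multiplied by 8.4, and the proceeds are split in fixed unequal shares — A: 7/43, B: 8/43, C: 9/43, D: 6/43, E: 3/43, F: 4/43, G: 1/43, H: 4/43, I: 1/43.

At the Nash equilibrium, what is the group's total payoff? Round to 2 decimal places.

Player j's private return per contributed unit is 8.4 × (j's share). Contributing is weakly dominant for j when that share is at least 1/8.4 = 0.1190, and contributing 0 is dominant otherwise.
A, B, C and D are above the threshold, contributing 25 each; the remaining 5 contribute 0. Total contributed: 100.
The maintenance fund pays out 8.4 × 100 = 840.00 in total (split across the unequal shares, but the aggregate is all that matters for the group sum).
The 5 free-riders keep 25 each, adding 125. Group total = 125 + 840.00 = 965.00.

965.00 euros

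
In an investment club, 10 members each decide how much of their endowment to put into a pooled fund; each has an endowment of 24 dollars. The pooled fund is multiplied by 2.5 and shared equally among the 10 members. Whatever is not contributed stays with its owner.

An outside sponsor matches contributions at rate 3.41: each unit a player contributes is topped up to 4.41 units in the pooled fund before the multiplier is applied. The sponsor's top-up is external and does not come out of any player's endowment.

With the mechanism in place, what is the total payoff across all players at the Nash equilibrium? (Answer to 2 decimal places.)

2646.00 dollars

The effective private return per unit is now 2.5 × 4.41 / 10 = 1.1025 > 1, so every player's dominant strategy flips to full contribution.
At the Nash equilibrium everyone contributes 24. Group total payoff = 2.5 × 4.41 × 240 = 2646.00.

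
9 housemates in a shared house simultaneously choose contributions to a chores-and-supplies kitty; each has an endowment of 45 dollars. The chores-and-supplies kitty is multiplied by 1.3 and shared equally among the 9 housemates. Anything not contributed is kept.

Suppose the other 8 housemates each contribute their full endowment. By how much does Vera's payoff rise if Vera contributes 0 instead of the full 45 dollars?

38.50 dollars

Switching from a contribution of 45 to 0 lets Vera keep an extra 45 dollars, but lowers the chores-and-supplies kitty by 45, which costs Vera their own share of that drop: 1.3/9 × 45 = 6.50.
Net gain = 45 − 6.50 = 38.50. The private return per contributed unit (0.1444) is below 1, so free-riding is indeed the best response regardless of what the others do.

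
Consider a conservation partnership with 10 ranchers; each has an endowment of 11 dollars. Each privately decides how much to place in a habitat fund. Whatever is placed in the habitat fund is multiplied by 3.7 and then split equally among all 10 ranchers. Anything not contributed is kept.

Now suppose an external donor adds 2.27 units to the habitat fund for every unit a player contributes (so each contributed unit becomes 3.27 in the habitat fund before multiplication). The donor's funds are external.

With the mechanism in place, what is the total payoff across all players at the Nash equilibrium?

1330.89 dollars

The effective private return per unit is now 3.7 × 3.27 / 10 = 1.2099 > 1, so every player's dominant strategy flips to full contribution.
At the Nash equilibrium everyone contributes 11. Group total payoff = 3.7 × 3.27 × 110 = 1330.89.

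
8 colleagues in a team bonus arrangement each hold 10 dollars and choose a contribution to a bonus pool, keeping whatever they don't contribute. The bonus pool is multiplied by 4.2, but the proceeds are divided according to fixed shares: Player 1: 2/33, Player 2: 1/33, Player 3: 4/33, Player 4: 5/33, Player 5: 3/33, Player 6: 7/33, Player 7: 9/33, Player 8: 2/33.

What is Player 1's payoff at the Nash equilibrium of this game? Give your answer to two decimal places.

For player j, contributing a unit is worthwhile iff 4.2 × (j's share) ≥ 1, i.e. iff j's share is at least 0.2381.
Only Player 7 (9/33) clears that bar, contributing 10; the remaining 7 contribute 0. Total contributed: 10.
Player 1 keeps 10 and receives 4.2 × 10 × 2/33 = 2.55 from the bonus pool, for a payoff of 12.55.

12.55 dollars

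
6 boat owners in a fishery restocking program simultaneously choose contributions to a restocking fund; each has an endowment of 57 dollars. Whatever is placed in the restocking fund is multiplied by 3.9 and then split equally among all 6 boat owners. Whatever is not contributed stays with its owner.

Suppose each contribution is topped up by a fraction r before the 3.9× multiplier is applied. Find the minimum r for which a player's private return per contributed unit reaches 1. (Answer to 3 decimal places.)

With matching at rate r, one contributed unit becomes (1 + r) in the restocking fund and returns 3.9 × (1 + r) / 6 to the contributor.
Setting this equal to 1: 1 + r = 6/3.9 = 1.5385.
So the minimum matching rate is r = 1.5385 − 1 = 0.538.

0.538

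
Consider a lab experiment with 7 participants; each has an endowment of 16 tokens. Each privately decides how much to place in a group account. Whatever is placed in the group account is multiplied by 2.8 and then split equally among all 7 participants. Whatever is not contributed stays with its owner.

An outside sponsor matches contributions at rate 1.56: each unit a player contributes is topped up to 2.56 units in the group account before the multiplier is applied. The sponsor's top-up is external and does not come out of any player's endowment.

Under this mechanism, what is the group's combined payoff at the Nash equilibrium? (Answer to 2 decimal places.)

802.82 tokens

The effective private return per unit is now 2.8 × 2.56 / 7 = 1.0240 > 1, so every player's dominant strategy flips to full contribution.
At the Nash equilibrium everyone contributes 16. Group total payoff = 2.8 × 2.56 × 112 = 802.82.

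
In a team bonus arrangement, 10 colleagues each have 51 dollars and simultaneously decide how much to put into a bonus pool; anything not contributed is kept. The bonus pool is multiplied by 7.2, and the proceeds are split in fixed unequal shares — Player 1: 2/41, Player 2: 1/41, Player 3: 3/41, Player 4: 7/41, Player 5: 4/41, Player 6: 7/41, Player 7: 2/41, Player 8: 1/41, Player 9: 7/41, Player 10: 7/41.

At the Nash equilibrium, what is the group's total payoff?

1774.80 dollars

For player j, contributing a unit is worthwhile iff 7.2 × (j's share) ≥ 1, i.e. iff j's share is at least 0.1389.
Player 4, Player 6, Player 9 and Player 10 clear that bar, contributing 51 each; the remaining 6 contribute 0. Total contributed: 204.
The bonus pool pays out 7.2 × 204 = 1468.80 in total (split across the unequal shares, but the aggregate is all that matters for the group sum).
The 6 free-riders keep 51 each, adding 306. Group total = 306 + 1468.80 = 1774.80.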